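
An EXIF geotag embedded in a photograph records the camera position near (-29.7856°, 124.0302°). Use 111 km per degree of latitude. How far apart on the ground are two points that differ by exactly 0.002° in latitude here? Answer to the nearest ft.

728 ft

Along a meridian 0.002° is 0.002 × 111000 = 222 m.
Converting: 222 m × 3.2808 ft/m ≈ 728.35 ft.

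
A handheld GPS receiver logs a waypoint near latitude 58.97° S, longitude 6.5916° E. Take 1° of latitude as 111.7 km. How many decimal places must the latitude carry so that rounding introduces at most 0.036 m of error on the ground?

One degree of latitude covers 111700 m.
N decimal places → at most half a unit in the last place, 0.5 × 10⁻ᴺ° = 111700/2 × 10⁻ᴺ m.
Setting 55850 × 10⁻ᴺ ≤ 0.036 gives 10ᴺ ≥ 1.551e+06, i.e. N ≥ 6.19.
N = 6 would give 0.0558 m (too coarse); N = 7 gives 0.00558 m ≤ 0.036 m.

7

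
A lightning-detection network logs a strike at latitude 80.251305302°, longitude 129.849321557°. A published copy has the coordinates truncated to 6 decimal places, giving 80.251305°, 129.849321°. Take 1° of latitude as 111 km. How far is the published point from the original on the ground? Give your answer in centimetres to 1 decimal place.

Δlat = 80.251305302 − 80.251305 = +0.000000302°; Δlon = 129.849321557 − 129.849321 = +0.000000557°.
North–south shift: 0.000000302 × 111000 = 0.033522 m.
E–W at 80.2513°: 0.000000557° × 111000 × cos 80.2513° = 0.000000557 × 111000 × 0.1693 ≈ 0.010469 m.
Hypotenuse of the two orthogonal shifts: √(0.033522² + 0.010469²) = 0.0351187 m.
That is 0.0351187 m = 3.5119 cm.

3.5 centimetres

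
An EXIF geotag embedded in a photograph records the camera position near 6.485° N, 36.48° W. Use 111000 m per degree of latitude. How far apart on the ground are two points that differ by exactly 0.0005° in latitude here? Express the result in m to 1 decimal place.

Along a meridian 0.0005° is 0.0005 × 111000 = 55.5 m.

55.5 m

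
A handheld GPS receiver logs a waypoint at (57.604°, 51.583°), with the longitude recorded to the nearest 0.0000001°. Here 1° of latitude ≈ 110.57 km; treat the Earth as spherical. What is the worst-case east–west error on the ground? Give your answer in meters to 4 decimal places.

Rounding to 7 decimal places leaves the longitude within ±5e-08° of the true value.
One degree of longitude at 57.604° is 110570 × cos 57.604° ≈ 110570 × 0.5358 = 59239.9 m.
So at most 5e-08° × 59239.9 ≈ 0.00296199 m east–west.

0.0030 meters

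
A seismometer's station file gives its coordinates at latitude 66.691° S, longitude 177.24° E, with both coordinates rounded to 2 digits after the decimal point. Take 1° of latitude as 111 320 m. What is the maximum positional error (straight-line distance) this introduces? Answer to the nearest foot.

Rounding to 2 decimal places leaves each coordinate within ±0.005° of the true value.
N–S: 0.005° × 111320 m/° = 556.6 m.
E–W at 66.691°: 0.005° × 111320 × cos 66.691° = 0.005 × 111320 × 0.3957 ≈ 220.241 m.
Combining orthogonally: (556.6² + 220.241²)^½ ≈ 598.59 m.
In feet: 598.59 m ÷ 0.3048 ≈ 1963.9 ft.

1964 feet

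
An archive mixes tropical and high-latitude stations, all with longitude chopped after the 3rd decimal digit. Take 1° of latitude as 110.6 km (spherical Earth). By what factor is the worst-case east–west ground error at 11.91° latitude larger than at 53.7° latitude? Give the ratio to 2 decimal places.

1.65

Truncating at 3 decimal places can drop up to a full unit in the last place, so the longitude may be off by as much as 0.001°.
Error at 11.91° = 0.001° × 110600 × cos 11.91° ≈ 110.6 × 0.9785 = 108.22 m.
Error at 53.7° = 0.001° × 110600 × cos 53.7° ≈ 110.6 × 0.5920 = 65.477 m.
The ratio reduces to cos 11.91° / cos 53.7° = 0.9785/0.5920 ≈ 1.6528.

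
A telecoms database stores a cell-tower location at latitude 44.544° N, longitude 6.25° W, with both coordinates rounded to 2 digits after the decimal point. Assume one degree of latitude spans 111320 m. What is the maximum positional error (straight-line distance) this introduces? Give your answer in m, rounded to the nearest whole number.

Rounding to 2 decimal places leaves each coordinate within ±0.005° of the true value.
N–S: 0.005° × 111320 m/° = 556.6 m.
East–west component at 44.544°: 0.005° × 111320 × cos 44.544° ≈ 0.005 × 79339.1 ≈ 396.695 m.
The two errors are perpendicular, so the maximum displacement is √(556.6² + 396.695²) ≈ 683.499 m.

683 m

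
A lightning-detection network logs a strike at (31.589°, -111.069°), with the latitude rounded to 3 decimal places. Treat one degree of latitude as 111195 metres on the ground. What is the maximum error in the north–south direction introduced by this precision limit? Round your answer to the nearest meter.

Rounding to 3 decimal places leaves the latitude within ±0.0005° of the true value.
Along the meridian that is 0.0005° × 111195 m/° = 55.5975 m.

56 meters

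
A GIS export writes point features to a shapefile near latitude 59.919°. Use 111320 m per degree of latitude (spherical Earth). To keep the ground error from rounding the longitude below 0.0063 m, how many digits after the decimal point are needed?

7

At 59.919° one degree of longitude covers 111320 × cos 59.919° ≈ 111320 × 0.5012 ≈ 55796.2 m.
With N decimal places the half-ulp bound is 0.5·10⁻ᴺ°, or 0.5·10⁻ᴺ × 55796.2 m on the ground.
Setting 27898.1 × 10⁻ᴺ ≤ 0.0063 gives 10ᴺ ≥ 4.428e+06, i.e. N ≥ 6.65.
At 6 places the error can reach 0.0279 m, but 7 places keeps it to 0.00279 m.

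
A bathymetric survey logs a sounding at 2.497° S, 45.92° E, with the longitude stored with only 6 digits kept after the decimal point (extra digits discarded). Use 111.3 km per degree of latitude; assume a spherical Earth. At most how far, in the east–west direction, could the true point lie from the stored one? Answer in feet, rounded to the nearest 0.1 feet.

0.4 feet

Truncating at 6 decimal places can drop up to a full unit in the last place, so the longitude may be off by as much as 1e-06°.
One degree of longitude at 2.497° is 111300 × cos 2.497° ≈ 111300 × 0.9991 = 111194 m.
Maximum E–W displacement: 1e-06 × 111194 = 0.111194 m.
In feet: 0.111194 m ÷ 0.3048 ≈ 0.36481 ft.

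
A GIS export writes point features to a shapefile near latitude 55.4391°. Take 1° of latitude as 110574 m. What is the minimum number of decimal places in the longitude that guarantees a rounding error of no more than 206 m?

3

At 55.4391° one degree of longitude covers 110574 × cos 55.4391° ≈ 110574 × 0.5673 ≈ 62726.6 m.
N decimal places → at most half a unit in the last place, 0.5 × 10⁻ᴺ° = 62726.6/2 × 10⁻ᴺ m.
Need 0.5 × 62726.6 × 10⁻ᴺ ≤ 206 → 10⁻ᴺ ≤ 6.568e-03, so N ≥ 2.18.
N = 2 would give 314 m (too coarse); N = 3 gives 31.4 m ≤ 206 m.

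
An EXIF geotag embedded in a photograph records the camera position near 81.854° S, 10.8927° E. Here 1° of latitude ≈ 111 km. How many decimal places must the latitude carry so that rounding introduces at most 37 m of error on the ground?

One degree of latitude covers 111000 m.
N decimal places → at most half a unit in the last place, 0.5 × 10⁻ᴺ° = 111000/2 × 10⁻ᴺ m.
Setting 55500 × 10⁻ᴺ ≤ 37 gives 10ᴺ ≥ 1500, i.e. N ≥ 3.18.
So 4 decimal places suffice (5.55 m); 3 would allow up to 55.5 m.

4 decimal places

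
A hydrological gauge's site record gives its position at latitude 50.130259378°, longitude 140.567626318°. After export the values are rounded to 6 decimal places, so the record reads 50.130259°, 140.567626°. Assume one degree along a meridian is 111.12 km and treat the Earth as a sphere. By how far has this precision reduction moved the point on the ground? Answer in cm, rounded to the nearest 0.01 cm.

The latitude changed by +0.000000378° and the longitude by +0.000000318°.
N–S: 0.000000378° × 111120 m/° = 0.0420034 m.
East–west at this latitude: 0.000000318° × 111120 × cos 50.1303° ≈ 0.000000318 × 71232.9 = 0.022652 m.
Hypotenuse of the two orthogonal shifts: √(0.0420034² + 0.022652²) = 0.0477221 m.
That is 0.0477221 m = 4.7722 cm.

4.77 cm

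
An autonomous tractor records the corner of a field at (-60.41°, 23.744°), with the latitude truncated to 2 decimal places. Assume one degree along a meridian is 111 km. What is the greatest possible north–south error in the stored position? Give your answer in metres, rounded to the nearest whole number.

1110 metres

Truncating at 2 decimal places can drop up to a full unit in the last place, so the latitude may be off by as much as 0.01°.
North–south distance: 0.01° × 111000 m/° = 1110 m.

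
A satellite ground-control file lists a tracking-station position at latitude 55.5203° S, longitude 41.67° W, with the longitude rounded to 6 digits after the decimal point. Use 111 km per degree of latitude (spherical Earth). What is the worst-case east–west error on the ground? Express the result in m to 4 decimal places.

Rounding to 6 decimal places leaves the longitude within ±5e-07° of the true value.
At latitude 55.5203° a degree of longitude spans 111000 m × cos 55.5203° = 111000 × 0.5661 ≈ 62838.7 m.
East–west error: 5e-07° × 62838.7 m/° ≈ 0.0314193 m.

0.0314 m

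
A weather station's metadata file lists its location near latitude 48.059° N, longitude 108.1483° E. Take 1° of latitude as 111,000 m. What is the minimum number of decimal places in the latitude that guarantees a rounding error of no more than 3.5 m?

5 decimal places

One degree of latitude covers 111000 m.
With N decimal places the half-ulp bound is 0.5·10⁻ᴺ°, or 0.5·10⁻ᴺ × 111000 m on the ground.
Setting 55500 × 10⁻ᴺ ≤ 3.5 gives 10ᴺ ≥ 1.586e+04, i.e. N ≥ 4.20.
So 5 decimal places suffice (0.555 m); 4 would allow up to 5.55 m.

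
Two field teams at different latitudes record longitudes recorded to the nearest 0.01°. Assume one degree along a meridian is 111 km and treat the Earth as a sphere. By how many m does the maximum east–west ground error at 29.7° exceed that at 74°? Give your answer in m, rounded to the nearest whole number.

329 m

Rounding to 2 decimal places leaves the longitude within ±0.005° of the true value.
At 29.7°: 0.005° × 111000 × cos 29.7° = 0.005 × 111000 × 0.8686 ≈ 482.09 m.
Error at 74° = 0.005° × 111000 × cos 74° ≈ 555 × 0.2756 = 152.98 m.
So the lower-latitude error exceeds the higher by 482.09 − 152.98 = 329.11 m.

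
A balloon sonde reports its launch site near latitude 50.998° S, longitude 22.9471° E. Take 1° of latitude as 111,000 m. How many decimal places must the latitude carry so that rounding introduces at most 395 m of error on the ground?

One degree of latitude covers 111000 m.
N decimal places → at most half a unit in the last place, 0.5 × 10⁻ᴺ° = 111000/2 × 10⁻ᴺ m.
Setting 55500 × 10⁻ᴺ ≤ 395 gives 10ᴺ ≥ 140.5, i.e. N ≥ 2.15.
So 3 decimal places suffice (55.5 m); 2 would allow up to 555 m.

3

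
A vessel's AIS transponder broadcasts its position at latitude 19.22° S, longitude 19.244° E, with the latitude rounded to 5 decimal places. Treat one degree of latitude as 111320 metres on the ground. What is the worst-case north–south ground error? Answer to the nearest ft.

Rounding to 5 decimal places leaves the latitude within ±5e-06° of the true value.
Along the meridian that is 5e-06° × 111320 m/° = 0.5566 m.
Converting: 0.5566 m × 3.2808 ft/m ≈ 1.8261 ft.

2 ft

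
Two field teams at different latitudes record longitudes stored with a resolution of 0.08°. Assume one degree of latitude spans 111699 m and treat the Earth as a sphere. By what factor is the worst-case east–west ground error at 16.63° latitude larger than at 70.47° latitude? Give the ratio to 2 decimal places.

With a 0.08° grid the true value lies within half a step, ±0.08°/2 = ±0.04°, of the stored one.
Error at 16.63° = 0.04° × 111699 × cos 16.63° ≈ 4468 × 0.9582 = 4281.1 m.
Error at 70.47° = 0.04° × 111699 × cos 70.47° ≈ 4468 × 0.3343 = 1493.6 m.
The ratio reduces to cos 16.63° / cos 70.47° = 0.9582/0.3343 ≈ 2.8662.

2.87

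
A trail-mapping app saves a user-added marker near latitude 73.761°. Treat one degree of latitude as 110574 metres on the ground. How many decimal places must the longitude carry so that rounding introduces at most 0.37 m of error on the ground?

5

At 73.761° one degree of longitude covers 110574 × cos 73.761° ≈ 110574 × 0.2796 ≈ 30921.4 m.
Rounding to N decimal places gives at most 0.5 × 10⁻ᴺ degrees of error, i.e. 0.5 × 10⁻ᴺ × 30921.4 m.
Setting 15460.7 × 10⁻ᴺ ≤ 0.37 gives 10ᴺ ≥ 4.179e+04, i.e. N ≥ 4.62.
At 4 places the error can reach 1.55 m, but 5 places keeps it to 0.155 m.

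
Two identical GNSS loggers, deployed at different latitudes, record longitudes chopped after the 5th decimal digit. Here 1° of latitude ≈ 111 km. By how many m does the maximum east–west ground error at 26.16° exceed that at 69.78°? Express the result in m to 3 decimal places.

Truncating at 5 decimal places can drop up to a full unit in the last place, so the longitude may be off by as much as 1e-05°.
At 26.16°: 1e-05° × 111000 × cos 26.16° = 1e-05 × 111000 × 0.8976 ≈ 0.9963 m.
At 69.78°: 1e-05° × 111000 × cos 69.78° = 1e-05 × 111000 × 0.3456 ≈ 0.38364 m.
Difference: 0.9963 − 0.38364 = 0.61265 m.

0.613 m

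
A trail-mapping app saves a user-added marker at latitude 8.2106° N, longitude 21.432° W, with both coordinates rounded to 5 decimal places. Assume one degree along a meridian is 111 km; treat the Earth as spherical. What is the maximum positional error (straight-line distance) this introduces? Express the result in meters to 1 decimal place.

0.8 meters

Rounding to 5 decimal places leaves each coordinate within ±5e-06° of the true value.
N–S: 5e-06° × 111000 m/° = 0.555 m.
East–west component at 8.2106°: 5e-06° × 111000 × cos 8.2106° ≈ 5e-06 × 109862 ≈ 0.549311 m.
The two errors are perpendicular, so the maximum displacement is √(0.555² + 0.549311²) ≈ 0.780876 m.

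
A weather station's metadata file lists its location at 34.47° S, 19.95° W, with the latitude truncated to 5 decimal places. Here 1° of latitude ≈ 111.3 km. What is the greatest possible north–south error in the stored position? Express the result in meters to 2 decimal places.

Truncating at 5 decimal places can drop up to a full unit in the last place, so the latitude may be off by as much as 1e-05°.
Along the meridian that is 1e-05° × 111300 m/° = 1.113 m.

1.11 meters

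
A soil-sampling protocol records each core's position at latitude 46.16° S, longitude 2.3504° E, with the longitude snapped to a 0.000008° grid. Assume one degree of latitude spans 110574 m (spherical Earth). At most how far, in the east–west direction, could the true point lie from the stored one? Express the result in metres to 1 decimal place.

0.3 metres

With a 0.000008° grid the true value lies within half a step, ±0.000008°/2 = ±4e-06°, of the stored one.
At latitude 46.16° a degree of longitude spans 110574 m × cos 46.16° = 110574 × 0.6926 ≈ 76588.7 m.
So at most 4e-06° × 76588.7 ≈ 0.306355 m east–west.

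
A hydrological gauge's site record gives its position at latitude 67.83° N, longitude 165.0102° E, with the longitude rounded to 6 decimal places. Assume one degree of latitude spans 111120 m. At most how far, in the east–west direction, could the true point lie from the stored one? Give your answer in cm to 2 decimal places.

2.10 cm

Rounding to 6 decimal places leaves the longitude within ±5e-07° of the true value.
Parallels shrink by cos φ, so at 67.83° a degree of longitude is 111120 × 0.3774 ≈ 41931.8 m.
So at most 5e-07° × 41931.8 ≈ 0.0209659 m east–west.
That is 0.0209659 m = 2.0966 cm.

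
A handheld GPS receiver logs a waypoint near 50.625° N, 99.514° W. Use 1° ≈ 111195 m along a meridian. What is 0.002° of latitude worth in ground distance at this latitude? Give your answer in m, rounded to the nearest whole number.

Along a meridian 0.002° is 0.002 × 111195 = 222.39 m.

222 m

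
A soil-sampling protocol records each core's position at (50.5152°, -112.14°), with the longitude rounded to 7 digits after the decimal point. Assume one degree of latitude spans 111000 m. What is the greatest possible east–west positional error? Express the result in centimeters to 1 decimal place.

Rounding to 7 decimal places leaves the longitude within ±5e-08° of the true value.
Parallels shrink by cos φ, so at 50.5152° a degree of longitude is 111000 × 0.6359 ≈ 70582 m.
So at most 5e-08° × 70582 ≈ 0.0035291 m east–west.
That is 0.0035291 m = 0.35291 cm.

0.4 centimeters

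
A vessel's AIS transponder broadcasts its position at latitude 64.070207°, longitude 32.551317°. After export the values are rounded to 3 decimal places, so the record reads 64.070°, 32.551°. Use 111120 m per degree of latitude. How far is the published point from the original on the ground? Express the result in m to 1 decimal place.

27.7 m

The latitude changed by +0.000207° and the longitude by +0.000317°.
North–south shift: 0.000207 × 111120 = 23.0018 m.
E–W at 64.07°: 0.000317° × 111120 × cos 64.07° = 0.000317 × 111120 × 0.4373 ≈ 15.4029 m.
Distance: √(23.0018² + 15.4029²) ≈ 27.6828 m.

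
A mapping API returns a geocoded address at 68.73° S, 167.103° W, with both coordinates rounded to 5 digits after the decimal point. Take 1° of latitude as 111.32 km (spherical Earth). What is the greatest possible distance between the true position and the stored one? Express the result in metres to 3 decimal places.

0.592 metres

Rounding to 5 decimal places leaves each coordinate within ±5e-06° of the true value.
N–S: 5e-06° × 111320 m/° = 0.5566 m.
East–west component at 68.73°: 5e-06° × 111320 × cos 68.73° ≈ 5e-06 × 40382.8 ≈ 0.201914 m.
Worst case both components are at the extreme and orthogonal: √(0.5566² + 0.201914²) ≈ 0.592092 m.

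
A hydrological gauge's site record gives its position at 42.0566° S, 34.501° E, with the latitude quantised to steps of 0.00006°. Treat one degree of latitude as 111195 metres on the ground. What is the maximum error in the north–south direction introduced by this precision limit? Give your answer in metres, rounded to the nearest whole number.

With a 0.00006° grid the true value lies within half a step, ±0.00006°/2 = ±3e-05°, of the stored one.
So the N–S error is at most 3e-05 × 111195 = 3.33585 m.

3 metres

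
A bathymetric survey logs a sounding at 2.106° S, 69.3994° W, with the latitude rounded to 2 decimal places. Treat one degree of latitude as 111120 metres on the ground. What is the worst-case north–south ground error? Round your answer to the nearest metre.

Rounding to 2 decimal places leaves the latitude within ±0.005° of the true value.
North–south distance: 0.005° × 111120 m/° = 555.6 m.

556 metres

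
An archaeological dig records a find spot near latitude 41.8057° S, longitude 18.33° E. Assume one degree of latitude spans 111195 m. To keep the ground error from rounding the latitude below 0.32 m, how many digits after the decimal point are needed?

6 decimal places

One degree of latitude covers 111195 m.
Rounding to N decimal places gives at most 0.5 × 10⁻ᴺ degrees of error, i.e. 0.5 × 10⁻ᴺ × 111195 m.
Setting 55597.5 × 10⁻ᴺ ≤ 0.32 gives 10ᴺ ≥ 1.737e+05, i.e. N ≥ 5.24.
At 5 places the error can reach 0.556 m, but 6 places keeps it to 0.0556 m.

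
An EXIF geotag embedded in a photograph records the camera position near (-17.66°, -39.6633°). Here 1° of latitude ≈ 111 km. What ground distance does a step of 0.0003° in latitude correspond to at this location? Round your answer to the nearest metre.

33 metres

Along a meridian 0.0003° is 0.0003 × 111000 = 33.3 m.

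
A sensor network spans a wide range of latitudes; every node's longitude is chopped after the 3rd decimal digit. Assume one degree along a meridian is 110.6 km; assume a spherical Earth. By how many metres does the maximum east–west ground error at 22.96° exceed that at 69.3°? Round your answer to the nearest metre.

63 metres

Truncating at 3 decimal places can drop up to a full unit in the last place, so the longitude may be off by as much as 0.001°.
At 22.96°: 0.001° × 110600 × cos 22.96° = 0.001 × 110600 × 0.9208 ≈ 101.84 m.
Error at 69.3° = 0.001° × 110600 × cos 69.3° ≈ 110.6 × 0.3535 = 39.094 m.
So the lower-latitude error exceeds the higher by 101.84 − 39.094 = 62.744 m.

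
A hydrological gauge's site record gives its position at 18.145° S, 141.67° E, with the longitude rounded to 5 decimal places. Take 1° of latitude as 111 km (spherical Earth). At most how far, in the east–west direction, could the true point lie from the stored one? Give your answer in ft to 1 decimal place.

Rounding to 5 decimal places leaves the longitude within ±5e-06° of the true value.
One degree of longitude at 18.145° is 111000 × cos 18.145° ≈ 111000 × 0.9503 = 105480 m.
East–west error: 5e-06° × 105480 m/° ≈ 0.527401 m.
In feet: 0.527401 m ÷ 0.3048 ≈ 1.7303 ft.

1.7 ft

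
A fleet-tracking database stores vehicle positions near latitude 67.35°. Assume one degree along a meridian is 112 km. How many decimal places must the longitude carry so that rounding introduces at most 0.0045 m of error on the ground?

At 67.35° one degree of longitude covers 112000 × cos 67.35° ≈ 112000 × 0.3851 ≈ 43131.3 m.
Rounding to N decimal places gives at most 0.5 × 10⁻ᴺ degrees of error, i.e. 0.5 × 10⁻ᴺ × 43131.3 m.
Need 0.5 × 43131.3 × 10⁻ᴺ ≤ 0.0045 → 10⁻ᴺ ≤ 2.087e-07, so N ≥ 6.68.
At 6 places the error can reach 0.0216 m, but 7 places keeps it to 0.00216 m.

7 decimal places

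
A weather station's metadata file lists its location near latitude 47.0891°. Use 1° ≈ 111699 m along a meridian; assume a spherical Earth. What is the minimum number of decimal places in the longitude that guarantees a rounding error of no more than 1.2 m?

At 47.0891° one degree of longitude covers 111699 × cos 47.0891° ≈ 111699 × 0.6809 ≈ 76051.4 m.
With N decimal places the half-ulp bound is 0.5·10⁻ᴺ°, or 0.5·10⁻ᴺ × 76051.4 m on the ground.
Setting 38025.7 × 10⁻ᴺ ≤ 1.2 gives 10ᴺ ≥ 3.169e+04, i.e. N ≥ 4.50.
So 5 decimal places suffice (0.38 m); 4 would allow up to 3.8 m.

5 decimal places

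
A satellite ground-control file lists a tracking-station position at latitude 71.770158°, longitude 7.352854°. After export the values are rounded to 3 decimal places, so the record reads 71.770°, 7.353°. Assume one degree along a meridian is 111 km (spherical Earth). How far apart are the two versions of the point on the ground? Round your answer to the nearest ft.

Δlat = 71.770158 − 71.770 = +0.000158°; Δlon = 7.352854 − 7.353 = -0.000146°.
N–S: 0.000158° × 111000 m/° = 17.538 m.
East–west at this latitude: -0.000146° × 111000 × cos 71.77° ≈ -0.000146 × 34724.4 = -5.06976 m.
Combined displacement = (17.538² + 5.06976²)^½ ≈ 18.2561 m.
Converting: 18.2561 m × 3.2808 ft/m ≈ 59.895 ft.

60 ft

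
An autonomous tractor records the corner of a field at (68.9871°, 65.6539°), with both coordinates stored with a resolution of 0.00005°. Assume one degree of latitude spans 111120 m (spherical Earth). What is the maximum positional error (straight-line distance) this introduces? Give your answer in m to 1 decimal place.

With a 0.00005° grid the true value lies within half a step, ±0.00005°/2 = ±2.5e-05°, of the stored one.
N–S: 2.5e-05° × 111120 m/° = 2.778 m.
East–west component at 68.9871°: 2.5e-05° × 111120 × cos 68.9871° ≈ 2.5e-05 × 39845.2 ≈ 0.99613 m.
The two errors are perpendicular, so the maximum displacement is √(2.778² + 0.99613²) ≈ 2.9512 m.

3.0 m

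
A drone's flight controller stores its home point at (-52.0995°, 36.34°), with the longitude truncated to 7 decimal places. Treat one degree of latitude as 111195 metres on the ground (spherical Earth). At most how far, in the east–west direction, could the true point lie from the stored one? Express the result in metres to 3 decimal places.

Truncating at 7 decimal places can drop up to a full unit in the last place, so the longitude may be off by as much as 1e-07°.
At latitude 52.0995° a degree of longitude spans 111195 m × cos 52.0995° = 111195 × 0.6143 ≈ 68306.2 m.
East–west error: 1e-07° × 68306.2 m/° ≈ 0.00683062 m.

0.007 metres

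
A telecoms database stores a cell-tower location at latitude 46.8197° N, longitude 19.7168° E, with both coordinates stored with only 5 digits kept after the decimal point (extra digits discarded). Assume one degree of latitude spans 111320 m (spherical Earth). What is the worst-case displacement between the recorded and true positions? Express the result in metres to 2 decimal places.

1.35 metres

Truncating at 5 decimal places can drop up to a full unit in the last place, so each coordinate may be off by as much as 1e-05°.
N–S: 1e-05° × 111320 m/° = 1.1132 m.
Longitude error → 1e-05 × 111320 × cos 46.8197° = 1e-05 × 111320 × 0.6843 ≈ 0.761759 m.
The two errors are perpendicular, so the maximum displacement is √(1.1132² + 0.761759²) ≈ 1.34888 m.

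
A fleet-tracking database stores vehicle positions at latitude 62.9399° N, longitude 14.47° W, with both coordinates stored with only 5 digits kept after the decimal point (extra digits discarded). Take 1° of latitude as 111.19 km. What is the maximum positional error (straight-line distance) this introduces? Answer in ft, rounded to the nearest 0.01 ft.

4.01 ft

Truncating at 5 decimal places can drop up to a full unit in the last place, so each coordinate may be off by as much as 1e-05°.
North–south component: 1e-05° × 111190 = 1.1119 m.
Longitude error → 1e-05 × 111190 × cos 62.9399° = 1e-05 × 111190 × 0.4549 ≈ 0.505831 m.
The two errors are perpendicular, so the maximum displacement is √(1.1119² + 0.505831²) ≈ 1.22155 m.
Converting: 1.22155 m × 3.2808 ft/m ≈ 4.0077 ft.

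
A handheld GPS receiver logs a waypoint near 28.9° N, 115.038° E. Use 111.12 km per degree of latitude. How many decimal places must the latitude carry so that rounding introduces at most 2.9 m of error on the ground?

5

One degree of latitude covers 111120 m.
Rounding to N decimal places gives at most 0.5 × 10⁻ᴺ degrees of error, i.e. 0.5 × 10⁻ᴺ × 111120 m.
Need 0.5 × 111120 × 10⁻ᴺ ≤ 2.9 → 10⁻ᴺ ≤ 5.220e-05, so N ≥ 4.28.
So 5 decimal places suffice (0.556 m); 4 would allow up to 5.56 m.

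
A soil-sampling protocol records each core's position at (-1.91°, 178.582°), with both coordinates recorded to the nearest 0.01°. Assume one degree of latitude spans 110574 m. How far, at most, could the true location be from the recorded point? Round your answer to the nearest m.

782 m

Rounding to 2 decimal places leaves each coordinate within ±0.005° of the true value.
Latitude error → 0.005 × 110574 = 552.87 m along the meridian.
East–west component at 1.91°: 0.005° × 110574 × cos 1.91° ≈ 0.005 × 110513 ≈ 552.563 m.
The two errors are perpendicular, so the maximum displacement is √(552.87² + 552.563²) ≈ 781.659 m.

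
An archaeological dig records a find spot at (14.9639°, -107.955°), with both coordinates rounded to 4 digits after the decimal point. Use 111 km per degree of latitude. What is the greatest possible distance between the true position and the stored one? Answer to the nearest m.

Rounding to 4 decimal places leaves each coordinate within ±5e-05° of the true value.
Latitude error → 5e-05 × 111000 = 5.55 m along the meridian.
Longitude error → 5e-05 × 111000 × cos 14.9639° = 5e-05 × 111000 × 0.9661 ≈ 5.36179 m.
Worst case both components are at the extreme and orthogonal: √(5.55² + 5.36179²) ≈ 7.71695 m.

8 m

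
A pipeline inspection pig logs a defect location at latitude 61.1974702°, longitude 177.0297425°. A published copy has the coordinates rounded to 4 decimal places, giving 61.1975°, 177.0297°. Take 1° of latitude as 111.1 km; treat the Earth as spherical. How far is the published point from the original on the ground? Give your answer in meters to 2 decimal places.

Δlat = 61.1974702 − 61.1975 = -0.0000298°; Δlon = 177.0297425 − 177.0297 = +0.0000425°.
N–S: -0.0000298° × 111100 m/° = -3.31078 m.
East–west at this latitude: 0.0000425° × 111100 × cos 61.1975° ≈ 0.0000425 × 53527.1 = 2.2749 m.
Hypotenuse of the two orthogonal shifts: √(3.31078² + 2.2749²) = 4.01702 m.

4.02 meters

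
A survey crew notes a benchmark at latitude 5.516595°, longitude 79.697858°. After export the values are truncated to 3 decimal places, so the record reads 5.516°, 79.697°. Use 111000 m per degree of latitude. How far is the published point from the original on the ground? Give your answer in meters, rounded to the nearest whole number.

116 meters

The latitude changed by +0.000595° and the longitude by +0.000858°.
North–south shift: 0.000595 × 111000 = 66.045 m.
East–west at this latitude: 0.000858° × 111000 × cos 5.516° ≈ 0.000858 × 110486 = 94.797 m.
Combined displacement = (66.045² + 94.797²)^½ ≈ 115.535 m.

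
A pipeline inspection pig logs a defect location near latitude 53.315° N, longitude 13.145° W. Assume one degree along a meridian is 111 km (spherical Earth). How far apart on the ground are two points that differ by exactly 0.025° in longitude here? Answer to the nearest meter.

1658 meters

One degree of longitude here spans 111000 × cos 53.315° = 111000 × 0.5974 ≈ 66313.1 m; 0.025° of that is 1657.83 m.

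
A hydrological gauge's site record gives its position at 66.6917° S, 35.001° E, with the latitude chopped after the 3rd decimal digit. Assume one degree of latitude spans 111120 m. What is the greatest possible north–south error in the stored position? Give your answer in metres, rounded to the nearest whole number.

Truncating at 3 decimal places can drop up to a full unit in the last place, so the latitude may be off by as much as 0.001°.
Along the meridian that is 0.001° × 111120 m/° = 111.12 m.

111 metres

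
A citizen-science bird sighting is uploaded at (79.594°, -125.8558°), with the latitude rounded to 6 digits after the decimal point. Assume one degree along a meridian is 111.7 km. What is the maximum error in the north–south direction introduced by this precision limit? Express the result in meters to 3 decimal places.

0.056 meters

Rounding to 6 decimal places leaves the latitude within ±5e-07° of the true value.
Along the meridian that is 5e-07° × 111700 m/° = 0.05585 m.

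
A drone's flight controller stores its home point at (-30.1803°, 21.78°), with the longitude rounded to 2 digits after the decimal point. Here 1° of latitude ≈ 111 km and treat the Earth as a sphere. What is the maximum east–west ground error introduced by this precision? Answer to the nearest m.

Rounding to 2 decimal places leaves the longitude within ±0.005° of the true value.
One degree of longitude at 30.1803° is 111000 × cos 30.1803° ≈ 111000 × 0.8644 = 95953.7 m.
So at most 0.005° × 95953.7 ≈ 479.768 m east–west.

480 m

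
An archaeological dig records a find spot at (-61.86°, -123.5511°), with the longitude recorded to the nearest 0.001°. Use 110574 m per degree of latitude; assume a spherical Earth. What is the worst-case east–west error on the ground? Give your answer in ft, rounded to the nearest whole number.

Rounding to 3 decimal places leaves the longitude within ±0.0005° of the true value.
At latitude 61.86° a degree of longitude spans 110574 m × cos 61.86° = 110574 × 0.4716 ≈ 52149.8 m.
So at most 0.0005° × 52149.8 ≈ 26.0749 m east–west.
Converting: 26.0749 m × 3.2808 ft/m ≈ 85.547 ft.

86 ft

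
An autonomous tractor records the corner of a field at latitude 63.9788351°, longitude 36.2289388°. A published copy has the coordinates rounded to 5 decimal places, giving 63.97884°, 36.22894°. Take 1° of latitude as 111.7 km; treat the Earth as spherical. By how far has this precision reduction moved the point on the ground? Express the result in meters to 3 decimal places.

Δlat = 63.9788351 − 63.97884 = -0.0000049°; Δlon = 36.2289388 − 36.22894 = -0.0000012°.
N–S: -0.0000049° × 111700 m/° = -0.54733 m.
E–W at 63.9788°: -0.0000012° × 111700 × cos 63.9788° = -0.0000012 × 111700 × 0.4387 ≈ -0.0588038 m.
Distance: √(0.54733² + 0.0588038²) ≈ 0.55048 m.

0.550 meters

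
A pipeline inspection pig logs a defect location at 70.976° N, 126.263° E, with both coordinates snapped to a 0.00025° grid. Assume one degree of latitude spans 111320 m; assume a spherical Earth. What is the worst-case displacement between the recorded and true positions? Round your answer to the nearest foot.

With a 0.00025° grid the true value lies within half a step, ±0.00025°/2 = ±0.000125°, of the stored one.
North–south component: 0.000125° × 111320 = 13.915 m.
East–west component at 70.976°: 0.000125° × 111320 × cos 70.976° ≈ 0.000125 × 36286.3 ≈ 4.53579 m.
Combining orthogonally: (13.915² + 4.53579²)^½ ≈ 14.6356 m.
Converting: 14.6356 m × 3.2808 ft/m ≈ 48.017 ft.

48 feet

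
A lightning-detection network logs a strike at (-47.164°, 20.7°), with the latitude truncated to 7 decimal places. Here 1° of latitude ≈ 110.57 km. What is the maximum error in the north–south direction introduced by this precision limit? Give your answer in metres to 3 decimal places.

0.011 metres

Truncating at 7 decimal places can drop up to a full unit in the last place, so the latitude may be off by as much as 1e-07°.
Along the meridian that is 1e-07° × 110570 m/° = 0.011057 m.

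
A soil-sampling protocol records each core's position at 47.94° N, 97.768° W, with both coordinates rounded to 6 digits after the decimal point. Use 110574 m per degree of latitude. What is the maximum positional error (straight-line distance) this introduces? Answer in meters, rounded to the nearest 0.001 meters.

0.067 meters

Rounding to 6 decimal places leaves each coordinate within ±5e-07° of the true value.
Latitude error → 5e-07 × 110574 = 0.055287 m along the meridian.
East–west component at 47.94°: 5e-07° × 110574 × cos 47.94° ≈ 5e-07 × 74074.5 ≈ 0.0370372 m.
The two errors are perpendicular, so the maximum displacement is √(0.055287² + 0.0370372²) ≈ 0.0665463 m.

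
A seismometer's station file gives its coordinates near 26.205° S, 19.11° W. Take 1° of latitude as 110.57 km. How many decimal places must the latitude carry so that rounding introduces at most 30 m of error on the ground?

4

One degree of latitude covers 110570 m.
Rounding to N decimal places gives at most 0.5 × 10⁻ᴺ degrees of error, i.e. 0.5 × 10⁻ᴺ × 110570 m.
Need 0.5 × 110570 × 10⁻ᴺ ≤ 30 → 10⁻ᴺ ≤ 5.426e-04, so N ≥ 3.27.
At 3 places the error can reach 55.3 m, but 4 places keeps it to 5.53 m.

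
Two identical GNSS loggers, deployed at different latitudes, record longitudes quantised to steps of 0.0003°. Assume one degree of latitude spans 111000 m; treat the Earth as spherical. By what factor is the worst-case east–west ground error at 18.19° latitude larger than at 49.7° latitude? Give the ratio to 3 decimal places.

With a 0.0003° grid the true value lies within half a step, ±0.0003°/2 = ±0.00015°, of the stored one.
Error at 18.19° = 0.00015° × 111000 × cos 18.19° ≈ 16.65 × 0.9500 = 15.818 m.
At 49.7°: 0.00015° × 111000 × cos 49.7° = 0.00015 × 111000 × 0.6468 ≈ 10.769 m.
Ratio: 15.818 / 10.769 = cos 18.19° / cos 49.7° ≈ 1.4688.

1.469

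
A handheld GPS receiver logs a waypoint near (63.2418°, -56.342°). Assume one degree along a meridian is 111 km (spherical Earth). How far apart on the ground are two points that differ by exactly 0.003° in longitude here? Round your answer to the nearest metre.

150 metres

0.003° of longitude at 63.2418° is 0.003 × 111000 × cos 63.2418° ≈ 0.003 × 49975.1 = 149.925 m.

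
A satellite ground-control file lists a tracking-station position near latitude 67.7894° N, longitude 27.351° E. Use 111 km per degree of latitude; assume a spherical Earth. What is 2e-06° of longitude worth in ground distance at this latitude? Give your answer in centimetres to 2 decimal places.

8.39 centimetres

One degree of longitude here spans 111000 × cos 67.7894° = 111000 × 0.3780 ≈ 41959.3 m; 2e-06° of that is 0.0839187 m.
That is 0.0839187 m = 8.3919 cm.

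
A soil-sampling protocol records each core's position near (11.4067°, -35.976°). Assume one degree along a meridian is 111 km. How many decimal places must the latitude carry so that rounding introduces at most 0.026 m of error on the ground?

7

One degree of latitude covers 111000 m.
N decimal places → at most half a unit in the last place, 0.5 × 10⁻ᴺ° = 111000/2 × 10⁻ᴺ m.
Need 0.5 × 111000 × 10⁻ᴺ ≤ 0.026 → 10⁻ᴺ ≤ 4.685e-07, so N ≥ 6.33.
N = 6 would give 0.0555 m (too coarse); N = 7 gives 0.00555 m ≤ 0.026 m.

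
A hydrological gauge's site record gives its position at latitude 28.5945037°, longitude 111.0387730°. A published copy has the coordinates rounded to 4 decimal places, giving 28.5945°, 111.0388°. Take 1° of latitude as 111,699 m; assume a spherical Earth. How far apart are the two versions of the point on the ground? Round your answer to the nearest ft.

9 ft

Δlat = 28.5945037 − 28.5945 = +0.0000037°; Δlon = 111.0387730 − 111.0388 = -0.0000270°.
N–S: 0.0000037° × 111699 m/° = 0.413286 m.
E–W at 28.5945°: -0.0000270° × 111699 × cos 28.5945° = -0.0000270 × 111699 × 0.8780 ≈ -2.64802 m.
Hypotenuse of the two orthogonal shifts: √(0.413286² + 2.64802²) = 2.68008 m.
Converting: 2.68008 m × 3.2808 ft/m ≈ 8.7929 ft.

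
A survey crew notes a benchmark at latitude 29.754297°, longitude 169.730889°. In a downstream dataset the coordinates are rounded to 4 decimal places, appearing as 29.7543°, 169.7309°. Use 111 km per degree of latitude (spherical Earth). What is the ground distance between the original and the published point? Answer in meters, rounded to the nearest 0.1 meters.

The latitude changed by -0.000003° and the longitude by -0.000011°.
North–south shift: -0.000003 × 111000 = -0.333 m.
E–W at 29.7543°: -0.000011° × 111000 × cos 29.7543° = -0.000011 × 111000 × 0.8682 ≈ -1.06003 m.
Distance: √(0.333² + 1.06003²) ≈ 1.1111 m.

1.1 meters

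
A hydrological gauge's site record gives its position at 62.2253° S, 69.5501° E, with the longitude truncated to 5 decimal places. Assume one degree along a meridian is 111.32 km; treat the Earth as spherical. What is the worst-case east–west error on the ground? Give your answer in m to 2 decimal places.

0.52 m

Truncating at 5 decimal places can drop up to a full unit in the last place, so the longitude may be off by as much as 1e-05°.
Parallels shrink by cos φ, so at 62.2253° a degree of longitude is 111320 × 0.4660 ≈ 51874.7 m.
Maximum E–W displacement: 1e-05 × 51874.7 = 0.518747 m.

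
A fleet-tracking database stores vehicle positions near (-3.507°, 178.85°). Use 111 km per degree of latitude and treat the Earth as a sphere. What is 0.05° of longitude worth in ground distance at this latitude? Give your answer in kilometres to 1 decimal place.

At 3.507° a degree of longitude is 111000 × cos 3.507° ≈ 110792 m, so 0.05° corresponds to 5539.61 m.
That is 5539.61 m = 5.5396 km.

5.5 kilometres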